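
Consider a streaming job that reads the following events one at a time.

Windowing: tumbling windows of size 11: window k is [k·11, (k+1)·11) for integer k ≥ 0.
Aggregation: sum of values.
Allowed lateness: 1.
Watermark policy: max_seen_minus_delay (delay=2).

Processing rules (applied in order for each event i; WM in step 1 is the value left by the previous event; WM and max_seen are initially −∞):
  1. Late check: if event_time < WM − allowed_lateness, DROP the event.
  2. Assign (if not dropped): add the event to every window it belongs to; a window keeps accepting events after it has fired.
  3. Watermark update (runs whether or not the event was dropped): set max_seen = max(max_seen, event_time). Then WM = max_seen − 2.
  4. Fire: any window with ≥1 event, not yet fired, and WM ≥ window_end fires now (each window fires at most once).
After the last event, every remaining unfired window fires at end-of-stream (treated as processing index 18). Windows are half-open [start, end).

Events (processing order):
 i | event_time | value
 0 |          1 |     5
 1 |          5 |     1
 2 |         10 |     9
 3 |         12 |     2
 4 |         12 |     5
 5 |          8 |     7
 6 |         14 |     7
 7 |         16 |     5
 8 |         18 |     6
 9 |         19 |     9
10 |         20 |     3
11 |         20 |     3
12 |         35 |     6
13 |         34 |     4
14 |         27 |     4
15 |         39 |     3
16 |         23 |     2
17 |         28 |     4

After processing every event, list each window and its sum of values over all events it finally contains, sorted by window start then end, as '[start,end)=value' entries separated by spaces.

i=0 t=1 v=5: → [0,11); WM=-1
i=1 t=5 v=1: → [0,11); WM=3
i=2 t=10 v=9: → [0,11); WM=8
i=3 t=12 v=2: → [11,22); WM=10
i=4 t=12 v=5: → [11,22); WM=10
i=5 t=8 v=7: DROP (t<10-1); WM=10
i=6 t=14 v=7: → [11,22); WM=12; [0,11) fires=15
i=7 t=16 v=5: → [11,22); WM=14
i=8 t=18 v=6: → [11,22); WM=16
i=9 t=19 v=9: → [11,22); WM=17
i=10 t=20 v=3: → [11,22); WM=18
i=11 t=20 v=3: → [11,22); WM=18
i=12 t=35 v=6: → [33,44); WM=33; [11,22) fires=40
i=13 t=34 v=4: → [33,44); WM=33
i=14 t=27 v=4: DROP (t<33-1); WM=33
i=15 t=39 v=3: → [33,44); WM=37
i=16 t=23 v=2: DROP (t<37-1); WM=37
i=17 t=28 v=4: DROP (t<37-1); WM=37

[0,11)=15 [11,22)=40 [33,44)=13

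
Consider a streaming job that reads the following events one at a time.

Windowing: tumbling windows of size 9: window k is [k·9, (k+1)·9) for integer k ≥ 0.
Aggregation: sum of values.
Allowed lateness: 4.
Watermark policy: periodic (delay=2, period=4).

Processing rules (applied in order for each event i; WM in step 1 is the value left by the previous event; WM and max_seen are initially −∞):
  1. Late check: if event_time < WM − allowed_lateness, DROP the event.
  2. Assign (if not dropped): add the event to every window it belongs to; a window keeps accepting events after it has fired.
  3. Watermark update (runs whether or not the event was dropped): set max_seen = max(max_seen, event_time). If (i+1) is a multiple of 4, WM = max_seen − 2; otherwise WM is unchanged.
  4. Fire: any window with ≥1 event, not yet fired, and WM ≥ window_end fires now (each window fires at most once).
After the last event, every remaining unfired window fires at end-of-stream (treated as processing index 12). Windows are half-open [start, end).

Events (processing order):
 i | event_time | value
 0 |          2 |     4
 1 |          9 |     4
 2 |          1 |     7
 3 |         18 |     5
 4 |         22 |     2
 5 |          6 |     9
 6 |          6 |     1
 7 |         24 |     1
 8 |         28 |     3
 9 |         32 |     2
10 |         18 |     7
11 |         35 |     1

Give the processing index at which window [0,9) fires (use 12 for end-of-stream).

i=0 t=2 v=4: → [0,9); WM=−∞
i=1 t=9 v=4: → [9,18); WM=−∞
i=2 t=1 v=7: → [0,9); WM=−∞
i=3 t=18 v=5: → [18,27); WM=16; [0,9) fires=11
i=4 t=22 v=2: → [18,27); WM=16
i=5 t=6 v=9: DROP (t<16-4); WM=16
i=6 t=6 v=1: DROP (t<16-4); WM=16
i=7 t=24 v=1: → [18,27); WM=22; [9,18) fires=4
i=8 t=28 v=3: → [27,36); WM=22
i=9 t=32 v=2: → [27,36); WM=22
i=10 t=18 v=7: → [18,27); WM=22
i=11 t=35 v=1: → [27,36); WM=33; [18,27) fires=15

3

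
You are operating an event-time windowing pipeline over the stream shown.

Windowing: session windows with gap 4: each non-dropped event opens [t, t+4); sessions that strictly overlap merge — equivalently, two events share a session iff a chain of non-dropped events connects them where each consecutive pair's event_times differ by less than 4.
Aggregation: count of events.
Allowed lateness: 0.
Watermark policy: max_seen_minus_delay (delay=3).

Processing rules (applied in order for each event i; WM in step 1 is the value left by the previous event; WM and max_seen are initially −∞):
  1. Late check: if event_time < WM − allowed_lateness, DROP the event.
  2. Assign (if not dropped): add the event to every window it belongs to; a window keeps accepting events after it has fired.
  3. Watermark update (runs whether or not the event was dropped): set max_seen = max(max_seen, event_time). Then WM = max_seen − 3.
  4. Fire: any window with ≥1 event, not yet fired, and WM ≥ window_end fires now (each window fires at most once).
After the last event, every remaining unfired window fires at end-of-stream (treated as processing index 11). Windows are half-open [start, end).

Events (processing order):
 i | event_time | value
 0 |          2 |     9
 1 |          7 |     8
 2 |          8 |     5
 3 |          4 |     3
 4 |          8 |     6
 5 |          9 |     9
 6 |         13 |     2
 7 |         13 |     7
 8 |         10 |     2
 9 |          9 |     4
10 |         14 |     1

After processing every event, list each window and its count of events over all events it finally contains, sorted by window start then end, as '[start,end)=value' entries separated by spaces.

[2,6)=1 [7,18)=8

i=0 t=2 v=9: → [2,6); WM=-1
i=1 t=7 v=8: → [7,11); WM=4
i=2 t=8 v=5: → [7,12); WM=5
i=3 t=4 v=3: DROP (t<5-0); WM=5
i=4 t=8 v=6: → [7,12); WM=5
i=5 t=9 v=9: → [7,13); WM=6
i=6 t=13 v=2: → [13,17); WM=10
i=7 t=13 v=7: → [13,17); WM=10
i=8 t=10 v=2: → [7,17); WM=10
i=9 t=9 v=4: DROP (t<10-0); WM=10
i=10 t=14 v=1: → [7,18); WM=11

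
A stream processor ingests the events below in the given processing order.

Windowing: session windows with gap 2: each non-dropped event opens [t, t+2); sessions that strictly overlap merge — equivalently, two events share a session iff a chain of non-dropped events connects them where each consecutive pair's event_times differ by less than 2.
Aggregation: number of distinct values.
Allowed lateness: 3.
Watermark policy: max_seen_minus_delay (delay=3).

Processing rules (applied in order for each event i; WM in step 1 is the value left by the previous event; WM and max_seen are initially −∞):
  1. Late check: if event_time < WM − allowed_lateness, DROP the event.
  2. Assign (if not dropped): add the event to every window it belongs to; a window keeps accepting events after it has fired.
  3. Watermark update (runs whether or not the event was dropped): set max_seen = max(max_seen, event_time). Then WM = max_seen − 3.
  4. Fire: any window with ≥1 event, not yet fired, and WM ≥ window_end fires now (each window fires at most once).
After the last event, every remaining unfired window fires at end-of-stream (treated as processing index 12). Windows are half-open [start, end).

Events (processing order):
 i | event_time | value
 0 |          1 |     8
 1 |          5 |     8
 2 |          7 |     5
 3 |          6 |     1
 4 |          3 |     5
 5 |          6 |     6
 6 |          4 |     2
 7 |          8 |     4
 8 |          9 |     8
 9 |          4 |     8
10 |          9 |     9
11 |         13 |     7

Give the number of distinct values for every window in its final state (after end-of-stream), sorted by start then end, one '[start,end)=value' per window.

[1,3)=1 [3,11)=7 [13,15)=1

i=0 t=1 v=8: → [1,3); WM=-2
i=1 t=5 v=8: → [5,7); WM=2
i=2 t=7 v=5: → [7,9); WM=4
i=3 t=6 v=1: → [5,9); WM=4
i=4 t=3 v=5: → [3,5); WM=4
i=5 t=6 v=6: → [5,9); WM=4
i=6 t=4 v=2: → [3,9); WM=4
i=7 t=8 v=4: → [3,10); WM=5
i=8 t=9 v=8: → [3,11); WM=6
i=9 t=4 v=8: → [3,11); WM=6
i=10 t=9 v=9: → [3,11); WM=6
i=11 t=13 v=7: → [13,15); WM=10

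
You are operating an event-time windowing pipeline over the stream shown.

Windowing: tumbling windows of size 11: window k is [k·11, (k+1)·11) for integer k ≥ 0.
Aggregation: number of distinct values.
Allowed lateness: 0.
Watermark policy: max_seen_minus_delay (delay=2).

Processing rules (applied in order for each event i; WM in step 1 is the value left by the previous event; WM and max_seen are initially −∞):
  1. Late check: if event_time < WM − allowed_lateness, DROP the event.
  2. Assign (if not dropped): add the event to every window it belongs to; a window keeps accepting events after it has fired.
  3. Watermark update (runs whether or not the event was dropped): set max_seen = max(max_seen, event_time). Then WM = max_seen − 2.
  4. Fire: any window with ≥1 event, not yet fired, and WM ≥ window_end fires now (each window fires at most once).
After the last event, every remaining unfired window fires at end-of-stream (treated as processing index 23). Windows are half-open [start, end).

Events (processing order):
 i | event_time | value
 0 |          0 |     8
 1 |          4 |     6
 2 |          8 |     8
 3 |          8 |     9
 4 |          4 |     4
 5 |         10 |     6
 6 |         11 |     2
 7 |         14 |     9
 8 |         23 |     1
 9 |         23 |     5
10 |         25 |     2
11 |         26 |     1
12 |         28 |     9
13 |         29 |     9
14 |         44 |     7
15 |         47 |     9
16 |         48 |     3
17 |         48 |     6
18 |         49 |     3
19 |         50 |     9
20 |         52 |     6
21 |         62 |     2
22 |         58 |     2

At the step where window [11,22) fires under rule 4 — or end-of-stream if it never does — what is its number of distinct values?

i=0 t=0 v=8: → [0,11); WM=-2
i=1 t=4 v=6: → [0,11); WM=2
i=2 t=8 v=8: → [0,11); WM=6
i=3 t=8 v=9: → [0,11); WM=6
i=4 t=4 v=4: DROP (t<6-0); WM=6
i=5 t=10 v=6: → [0,11); WM=8
i=6 t=11 v=2: → [11,22); WM=9
i=7 t=14 v=9: → [11,22); WM=12; [0,11) fires=3
i=8 t=23 v=1: → [22,33); WM=21
i=9 t=23 v=5: → [22,33); WM=21
i=10 t=25 v=2: → [22,33); WM=23; [11,22) fires=2
i=11 t=26 v=1: → [22,33); WM=24
i=12 t=28 v=9: → [22,33); WM=26
i=13 t=29 v=9: → [22,33); WM=27
i=14 t=44 v=7: → [44,55); WM=42; [22,33) fires=4
i=15 t=47 v=9: → [44,55); WM=45
i=16 t=48 v=3: → [44,55); WM=46
i=17 t=48 v=6: → [44,55); WM=46
i=18 t=49 v=3: → [44,55); WM=47
i=19 t=50 v=9: → [44,55); WM=48
i=20 t=52 v=6: → [44,55); WM=50
i=21 t=62 v=2: → [55,66); WM=60; [44,55) fires=4
i=22 t=58 v=2: DROP (t<60-0); WM=60

2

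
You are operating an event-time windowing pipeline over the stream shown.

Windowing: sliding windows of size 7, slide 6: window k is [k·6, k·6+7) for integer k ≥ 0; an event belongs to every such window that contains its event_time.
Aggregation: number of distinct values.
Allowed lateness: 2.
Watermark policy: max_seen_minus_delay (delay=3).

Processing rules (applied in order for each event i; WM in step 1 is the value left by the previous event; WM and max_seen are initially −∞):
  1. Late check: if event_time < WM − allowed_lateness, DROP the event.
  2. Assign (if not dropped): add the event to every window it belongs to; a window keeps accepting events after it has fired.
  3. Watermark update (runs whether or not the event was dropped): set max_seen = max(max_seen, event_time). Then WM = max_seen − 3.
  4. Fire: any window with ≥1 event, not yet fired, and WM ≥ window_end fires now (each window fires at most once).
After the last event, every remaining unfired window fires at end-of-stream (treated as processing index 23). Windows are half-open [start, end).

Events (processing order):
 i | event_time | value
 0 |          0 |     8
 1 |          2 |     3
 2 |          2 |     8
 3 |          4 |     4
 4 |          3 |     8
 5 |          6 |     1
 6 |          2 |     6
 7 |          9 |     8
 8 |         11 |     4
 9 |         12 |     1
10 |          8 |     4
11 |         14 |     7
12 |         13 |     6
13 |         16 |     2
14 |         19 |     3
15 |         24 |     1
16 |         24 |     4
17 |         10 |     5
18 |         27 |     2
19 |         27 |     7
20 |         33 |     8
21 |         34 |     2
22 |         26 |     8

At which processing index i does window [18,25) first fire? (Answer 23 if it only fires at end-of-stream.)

20

i=0 t=0 v=8: → [0,7); WM=-3
i=1 t=2 v=3: → [0,7); WM=-1
i=2 t=2 v=8: → [0,7); WM=-1
i=3 t=4 v=4: → [0,7); WM=1
i=4 t=3 v=8: → [0,7); WM=1
i=5 t=6 v=1: → [6,13),[0,7); WM=3
i=6 t=2 v=6: → [0,7); WM=3
i=7 t=9 v=8: → [6,13); WM=6
i=8 t=11 v=4: → [6,13); WM=8; [0,7) fires=5
i=9 t=12 v=1: → [12,19),[6,13); WM=9
i=10 t=8 v=4: → [6,13); WM=9
i=11 t=14 v=7: → [12,19); WM=11
i=12 t=13 v=6: → [12,19); WM=11
i=13 t=16 v=2: → [12,19); WM=13; [6,13) fires=3
i=14 t=19 v=3: → [18,25); WM=16
i=15 t=24 v=1: → [24,31),[18,25); WM=21; [12,19) fires=4
i=16 t=24 v=4: → [24,31),[18,25); WM=21
i=17 t=10 v=5: DROP (t<21-2); WM=21
i=18 t=27 v=2: → [24,31); WM=24
i=19 t=27 v=7: → [24,31); WM=24
i=20 t=33 v=8: → [30,37); WM=30; [18,25) fires=3
i=21 t=34 v=2: → [30,37); WM=31; [24,31) fires=4
i=22 t=26 v=8: DROP (t<31-2); WM=31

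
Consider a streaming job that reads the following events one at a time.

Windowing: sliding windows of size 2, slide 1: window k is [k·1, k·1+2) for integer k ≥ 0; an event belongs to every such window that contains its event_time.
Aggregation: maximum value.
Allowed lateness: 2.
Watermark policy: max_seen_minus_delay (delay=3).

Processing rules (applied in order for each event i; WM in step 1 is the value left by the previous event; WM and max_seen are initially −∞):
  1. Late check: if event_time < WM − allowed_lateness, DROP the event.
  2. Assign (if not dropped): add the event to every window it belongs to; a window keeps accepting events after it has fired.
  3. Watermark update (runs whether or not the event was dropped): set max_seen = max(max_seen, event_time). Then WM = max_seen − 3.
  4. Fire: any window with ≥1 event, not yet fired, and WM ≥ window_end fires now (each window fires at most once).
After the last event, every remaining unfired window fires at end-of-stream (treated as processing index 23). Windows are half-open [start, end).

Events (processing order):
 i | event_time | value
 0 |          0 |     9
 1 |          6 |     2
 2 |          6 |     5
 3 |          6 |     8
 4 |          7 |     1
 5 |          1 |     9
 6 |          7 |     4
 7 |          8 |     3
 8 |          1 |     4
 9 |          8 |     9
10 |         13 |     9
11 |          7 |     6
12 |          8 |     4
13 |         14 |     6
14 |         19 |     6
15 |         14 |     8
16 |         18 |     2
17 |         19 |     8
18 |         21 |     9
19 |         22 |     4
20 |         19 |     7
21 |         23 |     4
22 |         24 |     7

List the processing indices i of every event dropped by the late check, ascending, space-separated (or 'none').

5 8 11

i=0 t=0 v=9: → [0,2); WM=-3
i=1 t=6 v=2: → [6,8),[5,7); WM=3; [0,2) fires=9
i=2 t=6 v=5: → [6,8),[5,7); WM=3
i=3 t=6 v=8: → [6,8),[5,7); WM=3
i=4 t=7 v=1: → [7,9),[6,8); WM=4
i=5 t=1 v=9: DROP (t<4-2); WM=4
i=6 t=7 v=4: → [7,9),[6,8); WM=4
i=7 t=8 v=3: → [8,10),[7,9); WM=5
i=8 t=1 v=4: DROP (t<5-2); WM=5
i=9 t=8 v=9: → [8,10),[7,9); WM=5
i=10 t=13 v=9: → [13,15),[12,14); WM=10; [5,7) fires=8 [6,8) fires=8 [7,9) fires=9 [8,10) fires=9
i=11 t=7 v=6: DROP (t<10-2); WM=10
i=12 t=8 v=4: → [8,10),[7,9); WM=10
i=13 t=14 v=6: → [14,16),[13,15); WM=11
i=14 t=19 v=6: → [19,21),[18,20); WM=16; [12,14) fires=9 [13,15) fires=9 [14,16) fires=6
i=15 t=14 v=8: → [14,16),[13,15); WM=16
i=16 t=18 v=2: → [18,20),[17,19); WM=16
i=17 t=19 v=8: → [19,21),[18,20); WM=16
i=18 t=21 v=9: → [21,23),[20,22); WM=18
i=19 t=22 v=4: → [22,24),[21,23); WM=19; [17,19) fires=2
i=20 t=19 v=7: → [19,21),[18,20); WM=19
i=21 t=23 v=4: → [23,25),[22,24); WM=20; [18,20) fires=8
i=22 t=24 v=7: → [24,26),[23,25); WM=21; [19,21) fires=8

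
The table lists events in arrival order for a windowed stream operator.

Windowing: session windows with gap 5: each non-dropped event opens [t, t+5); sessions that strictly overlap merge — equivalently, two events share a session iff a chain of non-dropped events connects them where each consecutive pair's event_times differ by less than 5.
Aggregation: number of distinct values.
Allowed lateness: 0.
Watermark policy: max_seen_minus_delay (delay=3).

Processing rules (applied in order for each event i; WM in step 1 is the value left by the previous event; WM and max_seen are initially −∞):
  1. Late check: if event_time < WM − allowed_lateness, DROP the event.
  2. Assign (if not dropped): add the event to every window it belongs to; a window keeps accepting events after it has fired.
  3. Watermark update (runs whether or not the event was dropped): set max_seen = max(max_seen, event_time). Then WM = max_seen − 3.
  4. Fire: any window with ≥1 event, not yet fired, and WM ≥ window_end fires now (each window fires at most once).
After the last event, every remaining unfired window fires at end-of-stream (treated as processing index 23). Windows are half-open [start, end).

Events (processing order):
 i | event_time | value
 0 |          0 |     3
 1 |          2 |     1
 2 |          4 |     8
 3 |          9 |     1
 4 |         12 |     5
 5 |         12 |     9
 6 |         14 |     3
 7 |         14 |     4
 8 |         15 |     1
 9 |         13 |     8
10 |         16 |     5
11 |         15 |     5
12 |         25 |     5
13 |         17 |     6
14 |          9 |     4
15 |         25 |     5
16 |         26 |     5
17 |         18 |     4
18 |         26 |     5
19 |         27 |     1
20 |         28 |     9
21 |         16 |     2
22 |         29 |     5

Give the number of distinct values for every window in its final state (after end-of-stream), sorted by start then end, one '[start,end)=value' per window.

[0,9)=3 [9,21)=6 [25,34)=3

i=0 t=0 v=3: → [0,5); WM=-3
i=1 t=2 v=1: → [0,7); WM=-1
i=2 t=4 v=8: → [0,9); WM=1
i=3 t=9 v=1: → [9,14); WM=6
i=4 t=12 v=5: → [9,17); WM=9
i=5 t=12 v=9: → [9,17); WM=9
i=6 t=14 v=3: → [9,19); WM=11
i=7 t=14 v=4: → [9,19); WM=11
i=8 t=15 v=1: → [9,20); WM=12
i=9 t=13 v=8: → [9,20); WM=12
i=10 t=16 v=5: → [9,21); WM=13
i=11 t=15 v=5: → [9,21); WM=13
i=12 t=25 v=5: → [25,30); WM=22
i=13 t=17 v=6: DROP (t<22-0); WM=22
i=14 t=9 v=4: DROP (t<22-0); WM=22
i=15 t=25 v=5: → [25,30); WM=22
i=16 t=26 v=5: → [25,31); WM=23
i=17 t=18 v=4: DROP (t<23-0); WM=23
i=18 t=26 v=5: → [25,31); WM=23
i=19 t=27 v=1: → [25,32); WM=24
i=20 t=28 v=9: → [25,33); WM=25
i=21 t=16 v=2: DROP (t<25-0); WM=25
i=22 t=29 v=5: → [25,34); WM=26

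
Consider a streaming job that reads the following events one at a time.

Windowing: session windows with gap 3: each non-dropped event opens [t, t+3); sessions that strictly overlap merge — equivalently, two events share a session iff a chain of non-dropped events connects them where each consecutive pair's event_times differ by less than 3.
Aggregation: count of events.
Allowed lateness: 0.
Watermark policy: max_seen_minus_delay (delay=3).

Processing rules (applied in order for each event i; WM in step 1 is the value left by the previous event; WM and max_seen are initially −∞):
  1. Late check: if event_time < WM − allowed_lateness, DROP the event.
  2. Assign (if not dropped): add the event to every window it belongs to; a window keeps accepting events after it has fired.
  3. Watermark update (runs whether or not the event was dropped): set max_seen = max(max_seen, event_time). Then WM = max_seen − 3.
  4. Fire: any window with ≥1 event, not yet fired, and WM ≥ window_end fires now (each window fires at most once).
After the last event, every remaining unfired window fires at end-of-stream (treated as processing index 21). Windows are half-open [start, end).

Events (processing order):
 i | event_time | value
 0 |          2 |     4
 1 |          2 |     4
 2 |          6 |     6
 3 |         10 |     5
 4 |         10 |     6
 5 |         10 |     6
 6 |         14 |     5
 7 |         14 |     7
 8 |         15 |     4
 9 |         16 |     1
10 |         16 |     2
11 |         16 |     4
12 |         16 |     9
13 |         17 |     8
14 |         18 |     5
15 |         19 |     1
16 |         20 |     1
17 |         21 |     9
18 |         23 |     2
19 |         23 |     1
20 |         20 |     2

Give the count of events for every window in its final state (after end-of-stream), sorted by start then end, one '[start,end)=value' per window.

[2,5)=2 [6,9)=1 [10,13)=3 [14,26)=15

i=0 t=2 v=4: → [2,5); WM=-1
i=1 t=2 v=4: → [2,5); WM=-1
i=2 t=6 v=6: → [6,9); WM=3
i=3 t=10 v=5: → [10,13); WM=7
i=4 t=10 v=6: → [10,13); WM=7
i=5 t=10 v=6: → [10,13); WM=7
i=6 t=14 v=5: → [14,17); WM=11
i=7 t=14 v=7: → [14,17); WM=11
i=8 t=15 v=4: → [14,18); WM=12
i=9 t=16 v=1: → [14,19); WM=13
i=10 t=16 v=2: → [14,19); WM=13
i=11 t=16 v=4: → [14,19); WM=13
i=12 t=16 v=9: → [14,19); WM=13
i=13 t=17 v=8: → [14,20); WM=14
i=14 t=18 v=5: → [14,21); WM=15
i=15 t=19 v=1: → [14,22); WM=16
i=16 t=20 v=1: → [14,23); WM=17
i=17 t=21 v=9: → [14,24); WM=18
i=18 t=23 v=2: → [14,26); WM=20
i=19 t=23 v=1: → [14,26); WM=20
i=20 t=20 v=2: → [14,26); WM=20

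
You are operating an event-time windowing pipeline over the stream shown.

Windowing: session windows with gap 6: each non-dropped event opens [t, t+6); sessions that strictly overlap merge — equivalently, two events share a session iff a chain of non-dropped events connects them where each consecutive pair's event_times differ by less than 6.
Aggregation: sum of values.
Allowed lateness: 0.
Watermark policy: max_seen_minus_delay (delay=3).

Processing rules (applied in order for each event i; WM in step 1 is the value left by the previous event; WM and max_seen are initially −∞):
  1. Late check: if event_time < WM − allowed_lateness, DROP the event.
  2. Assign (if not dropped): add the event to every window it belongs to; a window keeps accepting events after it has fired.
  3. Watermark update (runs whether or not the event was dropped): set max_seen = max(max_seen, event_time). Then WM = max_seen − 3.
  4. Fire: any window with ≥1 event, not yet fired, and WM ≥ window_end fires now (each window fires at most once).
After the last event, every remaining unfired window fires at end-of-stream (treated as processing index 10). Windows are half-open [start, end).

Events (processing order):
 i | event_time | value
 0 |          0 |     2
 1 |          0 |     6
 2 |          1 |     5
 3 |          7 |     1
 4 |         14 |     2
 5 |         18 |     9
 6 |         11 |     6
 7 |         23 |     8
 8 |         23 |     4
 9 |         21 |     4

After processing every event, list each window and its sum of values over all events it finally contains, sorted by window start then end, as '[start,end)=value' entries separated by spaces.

[0,7)=13 [7,13)=1 [14,29)=27

i=0 t=0 v=2: → [0,6); WM=-3
i=1 t=0 v=6: → [0,6); WM=-3
i=2 t=1 v=5: → [0,7); WM=-2
i=3 t=7 v=1: → [7,13); WM=4
i=4 t=14 v=2: → [14,20); WM=11
i=5 t=18 v=9: → [14,24); WM=15
i=6 t=11 v=6: DROP (t<15-0); WM=15
i=7 t=23 v=8: → [14,29); WM=20
i=8 t=23 v=4: → [14,29); WM=20
i=9 t=21 v=4: → [14,29); WM=20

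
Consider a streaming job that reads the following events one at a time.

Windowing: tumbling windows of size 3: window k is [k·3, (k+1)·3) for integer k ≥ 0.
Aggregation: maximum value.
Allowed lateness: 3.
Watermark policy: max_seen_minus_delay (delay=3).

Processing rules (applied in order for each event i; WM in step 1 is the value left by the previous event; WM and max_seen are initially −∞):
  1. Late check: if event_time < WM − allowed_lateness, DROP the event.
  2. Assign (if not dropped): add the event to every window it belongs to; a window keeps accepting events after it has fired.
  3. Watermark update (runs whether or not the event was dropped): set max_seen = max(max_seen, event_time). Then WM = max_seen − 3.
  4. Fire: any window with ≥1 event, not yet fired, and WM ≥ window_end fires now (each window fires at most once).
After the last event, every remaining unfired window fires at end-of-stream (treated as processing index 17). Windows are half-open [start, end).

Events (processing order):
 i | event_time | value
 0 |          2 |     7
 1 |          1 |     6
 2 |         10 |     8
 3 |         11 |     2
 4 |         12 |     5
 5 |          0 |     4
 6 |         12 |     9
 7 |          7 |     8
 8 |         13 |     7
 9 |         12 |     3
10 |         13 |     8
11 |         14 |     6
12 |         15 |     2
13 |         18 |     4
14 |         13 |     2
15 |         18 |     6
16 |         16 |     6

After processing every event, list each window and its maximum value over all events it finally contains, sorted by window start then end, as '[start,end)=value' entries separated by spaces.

i=0 t=2 v=7: → [0,3); WM=-1
i=1 t=1 v=6: → [0,3); WM=-1
i=2 t=10 v=8: → [9,12); WM=7; [0,3) fires=7
i=3 t=11 v=2: → [9,12); WM=8
i=4 t=12 v=5: → [12,15); WM=9
i=5 t=0 v=4: DROP (t<9-3); WM=9
i=6 t=12 v=9: → [12,15); WM=9
i=7 t=7 v=8: → [6,9); WM=9; [6,9) fires=8
i=8 t=13 v=7: → [12,15); WM=10
i=9 t=12 v=3: → [12,15); WM=10
i=10 t=13 v=8: → [12,15); WM=10
i=11 t=14 v=6: → [12,15); WM=11
i=12 t=15 v=2: → [15,18); WM=12; [9,12) fires=8
i=13 t=18 v=4: → [18,21); WM=15; [12,15) fires=9
i=14 t=13 v=2: → [12,15); WM=15
i=15 t=18 v=6: → [18,21); WM=15
i=16 t=16 v=6: → [15,18); WM=15

[0,3)=7 [6,9)=8 [9,12)=8 [12,15)=9 [15,18)=6 [18,21)=6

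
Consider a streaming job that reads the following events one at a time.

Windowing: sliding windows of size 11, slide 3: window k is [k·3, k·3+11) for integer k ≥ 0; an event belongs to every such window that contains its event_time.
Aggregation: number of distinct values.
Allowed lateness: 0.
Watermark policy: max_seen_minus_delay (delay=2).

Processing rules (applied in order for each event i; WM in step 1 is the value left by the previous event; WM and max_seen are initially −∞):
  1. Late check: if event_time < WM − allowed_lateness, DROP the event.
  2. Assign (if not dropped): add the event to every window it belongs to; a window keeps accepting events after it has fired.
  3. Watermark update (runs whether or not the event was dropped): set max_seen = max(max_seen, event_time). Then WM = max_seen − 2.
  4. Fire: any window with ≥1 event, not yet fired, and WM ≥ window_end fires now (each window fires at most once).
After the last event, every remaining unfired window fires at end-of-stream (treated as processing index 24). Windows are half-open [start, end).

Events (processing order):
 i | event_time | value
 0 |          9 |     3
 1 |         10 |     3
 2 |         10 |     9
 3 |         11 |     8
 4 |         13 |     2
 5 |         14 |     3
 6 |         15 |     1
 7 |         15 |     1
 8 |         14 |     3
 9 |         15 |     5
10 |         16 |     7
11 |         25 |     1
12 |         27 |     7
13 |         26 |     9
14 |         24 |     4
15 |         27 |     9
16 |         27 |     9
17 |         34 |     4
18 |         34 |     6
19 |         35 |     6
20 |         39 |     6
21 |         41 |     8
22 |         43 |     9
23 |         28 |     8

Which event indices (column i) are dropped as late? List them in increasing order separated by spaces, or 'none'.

14 23

i=0 t=9 v=3: → [9,20),[6,17),[3,14),[0,11); WM=7
i=1 t=10 v=3: → [9,20),[6,17),[3,14),[0,11); WM=8
i=2 t=10 v=9: → [9,20),[6,17),[3,14),[0,11); WM=8
i=3 t=11 v=8: → [9,20),[6,17),[3,14); WM=9
i=4 t=13 v=2: → [12,23),[9,20),[6,17),[3,14); WM=11; [0,11) fires=2
i=5 t=14 v=3: → [12,23),[9,20),[6,17); WM=12
i=6 t=15 v=1: → [15,26),[12,23),[9,20),[6,17); WM=13
i=7 t=15 v=1: → [15,26),[12,23),[9,20),[6,17); WM=13
i=8 t=14 v=3: → [12,23),[9,20),[6,17); WM=13
i=9 t=15 v=5: → [15,26),[12,23),[9,20),[6,17); WM=13
i=10 t=16 v=7: → [15,26),[12,23),[9,20),[6,17); WM=14; [3,14) fires=4
i=11 t=25 v=1: → [24,35),[21,32),[18,29),[15,26); WM=23; [6,17) fires=7 [9,20) fires=7 [12,23) fires=5
i=12 t=27 v=7: → [27,38),[24,35),[21,32),[18,29); WM=25
i=13 t=26 v=9: → [24,35),[21,32),[18,29); WM=25
i=14 t=24 v=4: DROP (t<25-0); WM=25
i=15 t=27 v=9: → [27,38),[24,35),[21,32),[18,29); WM=25
i=16 t=27 v=9: → [27,38),[24,35),[21,32),[18,29); WM=25
i=17 t=34 v=4: → [33,44),[30,41),[27,38),[24,35); WM=32; [15,26) fires=3 [18,29) fires=3 [21,32) fires=3
i=18 t=34 v=6: → [33,44),[30,41),[27,38),[24,35); WM=32
i=19 t=35 v=6: → [33,44),[30,41),[27,38); WM=33
i=20 t=39 v=6: → [39,50),[36,47),[33,44),[30,41); WM=37; [24,35) fires=5
i=21 t=41 v=8: → [39,50),[36,47),[33,44); WM=39; [27,38) fires=4
i=22 t=43 v=9: → [42,53),[39,50),[36,47),[33,44); WM=41; [30,41) fires=2
i=23 t=28 v=8: DROP (t<41-0); WM=41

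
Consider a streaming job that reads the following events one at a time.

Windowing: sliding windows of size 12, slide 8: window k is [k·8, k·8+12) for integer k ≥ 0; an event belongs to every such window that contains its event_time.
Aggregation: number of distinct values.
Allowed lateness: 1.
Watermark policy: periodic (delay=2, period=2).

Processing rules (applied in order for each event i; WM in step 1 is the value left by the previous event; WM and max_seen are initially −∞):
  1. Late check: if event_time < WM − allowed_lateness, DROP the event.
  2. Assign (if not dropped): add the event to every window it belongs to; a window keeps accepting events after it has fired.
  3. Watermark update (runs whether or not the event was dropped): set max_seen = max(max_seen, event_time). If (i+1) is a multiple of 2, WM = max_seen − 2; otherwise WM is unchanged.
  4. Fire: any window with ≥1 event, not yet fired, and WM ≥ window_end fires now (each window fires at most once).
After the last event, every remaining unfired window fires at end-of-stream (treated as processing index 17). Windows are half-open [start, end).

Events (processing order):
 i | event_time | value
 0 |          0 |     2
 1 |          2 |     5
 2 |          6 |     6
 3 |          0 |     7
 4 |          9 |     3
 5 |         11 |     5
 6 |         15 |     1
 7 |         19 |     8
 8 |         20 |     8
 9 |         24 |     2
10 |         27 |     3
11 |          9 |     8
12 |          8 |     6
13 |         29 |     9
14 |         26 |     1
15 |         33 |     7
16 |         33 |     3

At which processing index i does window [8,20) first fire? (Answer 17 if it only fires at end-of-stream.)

9

i=0 t=0 v=2: → [0,12); WM=−∞
i=1 t=2 v=5: → [0,12); WM=0
i=2 t=6 v=6: → [0,12); WM=0
i=3 t=0 v=7: → [0,12); WM=4
i=4 t=9 v=3: → [8,20),[0,12); WM=4
i=5 t=11 v=5: → [8,20),[0,12); WM=9
i=6 t=15 v=1: → [8,20); WM=9
i=7 t=19 v=8: → [16,28),[8,20); WM=17; [0,12) fires=5
i=8 t=20 v=8: → [16,28); WM=17
i=9 t=24 v=2: → [24,36),[16,28); WM=22; [8,20) fires=4
i=10 t=27 v=3: → [24,36),[16,28); WM=22
i=11 t=9 v=8: DROP (t<22-1); WM=25
i=12 t=8 v=6: DROP (t<25-1); WM=25
i=13 t=29 v=9: → [24,36); WM=27
i=14 t=26 v=1: → [24,36),[16,28); WM=27
i=15 t=33 v=7: → [32,44),[24,36); WM=31; [16,28) fires=4
i=16 t=33 v=3: → [32,44),[24,36); WM=31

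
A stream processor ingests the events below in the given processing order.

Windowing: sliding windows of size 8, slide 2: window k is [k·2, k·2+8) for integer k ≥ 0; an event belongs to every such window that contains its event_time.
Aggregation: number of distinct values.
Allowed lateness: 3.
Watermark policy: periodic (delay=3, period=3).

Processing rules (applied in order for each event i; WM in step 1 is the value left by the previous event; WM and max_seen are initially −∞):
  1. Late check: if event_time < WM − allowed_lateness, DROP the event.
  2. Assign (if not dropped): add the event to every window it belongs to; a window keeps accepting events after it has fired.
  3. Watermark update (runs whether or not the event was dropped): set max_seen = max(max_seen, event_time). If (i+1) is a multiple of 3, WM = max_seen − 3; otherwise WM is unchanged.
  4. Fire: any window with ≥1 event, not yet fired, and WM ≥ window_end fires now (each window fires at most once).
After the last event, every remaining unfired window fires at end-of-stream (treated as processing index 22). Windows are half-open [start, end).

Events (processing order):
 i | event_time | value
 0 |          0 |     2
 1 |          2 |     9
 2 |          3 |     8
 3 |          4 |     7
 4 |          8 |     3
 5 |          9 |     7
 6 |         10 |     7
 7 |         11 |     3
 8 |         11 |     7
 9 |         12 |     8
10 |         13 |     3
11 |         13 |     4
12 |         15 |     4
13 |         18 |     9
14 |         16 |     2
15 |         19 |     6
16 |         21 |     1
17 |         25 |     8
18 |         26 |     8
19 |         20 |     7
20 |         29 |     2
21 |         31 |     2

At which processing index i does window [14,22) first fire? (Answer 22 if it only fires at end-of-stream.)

17

i=0 t=0 v=2: → [0,8); WM=−∞
i=1 t=2 v=9: → [2,10),[0,8); WM=−∞
i=2 t=3 v=8: → [2,10),[0,8); WM=0
i=3 t=4 v=7: → [4,12),[2,10),[0,8); WM=0
i=4 t=8 v=3: → [8,16),[6,14),[4,12),[2,10); WM=0
i=5 t=9 v=7: → [8,16),[6,14),[4,12),[2,10); WM=6
i=6 t=10 v=7: → [10,18),[8,16),[6,14),[4,12); WM=6
i=7 t=11 v=3: → [10,18),[8,16),[6,14),[4,12); WM=6
i=8 t=11 v=7: → [10,18),[8,16),[6,14),[4,12); WM=8; [0,8) fires=4
i=9 t=12 v=8: → [12,20),[10,18),[8,16),[6,14); WM=8
i=10 t=13 v=3: → [12,20),[10,18),[8,16),[6,14); WM=8
i=11 t=13 v=4: → [12,20),[10,18),[8,16),[6,14); WM=10; [2,10) fires=4
i=12 t=15 v=4: → [14,22),[12,20),[10,18),[8,16); WM=10
i=13 t=18 v=9: → [18,26),[16,24),[14,22),[12,20); WM=10
i=14 t=16 v=2: → [16,24),[14,22),[12,20),[10,18); WM=15; [4,12) fires=2 [6,14) fires=4
i=15 t=19 v=6: → [18,26),[16,24),[14,22),[12,20); WM=15
i=16 t=21 v=1: → [20,28),[18,26),[16,24),[14,22); WM=15
i=17 t=25 v=8: → [24,32),[22,30),[20,28),[18,26); WM=22; [8,16) fires=4 [10,18) fires=5 [12,20) fires=6 [14,22) fires=5
i=18 t=26 v=8: → [26,34),[24,32),[22,30),[20,28); WM=22
i=19 t=20 v=7: → [20,28),[18,26),[16,24),[14,22); WM=22
i=20 t=29 v=2: → [28,36),[26,34),[24,32),[22,30); WM=26; [16,24) fires=5 [18,26) fires=5
i=21 t=31 v=2: → [30,38),[28,36),[26,34),[24,32); WM=26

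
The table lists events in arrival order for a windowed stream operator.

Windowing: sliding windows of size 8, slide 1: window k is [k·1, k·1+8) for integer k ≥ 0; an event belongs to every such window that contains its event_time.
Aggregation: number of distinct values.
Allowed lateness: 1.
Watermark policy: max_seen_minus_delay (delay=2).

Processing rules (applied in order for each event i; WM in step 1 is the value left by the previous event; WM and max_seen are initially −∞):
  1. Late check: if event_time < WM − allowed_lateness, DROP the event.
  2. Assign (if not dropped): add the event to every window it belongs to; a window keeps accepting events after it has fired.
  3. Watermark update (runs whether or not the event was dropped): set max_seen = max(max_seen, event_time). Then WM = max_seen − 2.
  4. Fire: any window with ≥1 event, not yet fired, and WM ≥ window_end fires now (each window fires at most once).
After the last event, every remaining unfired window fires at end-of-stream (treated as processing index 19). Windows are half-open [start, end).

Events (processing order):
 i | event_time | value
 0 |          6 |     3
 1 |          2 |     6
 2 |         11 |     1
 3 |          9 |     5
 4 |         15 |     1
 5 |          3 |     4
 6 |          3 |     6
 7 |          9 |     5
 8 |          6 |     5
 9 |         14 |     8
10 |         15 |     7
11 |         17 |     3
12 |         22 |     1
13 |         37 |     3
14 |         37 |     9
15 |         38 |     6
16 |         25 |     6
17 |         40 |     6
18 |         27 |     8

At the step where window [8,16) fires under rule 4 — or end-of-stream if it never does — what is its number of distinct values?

4

i=0 t=6 v=3: → [6,14),[5,13),[4,12),[3,11),[2,10),[1,9),[0,8); WM=4
i=1 t=2 v=6: DROP (t<4-1); WM=4
i=2 t=11 v=1: → [11,19),[10,18),[9,17),[8,16),[7,15),[6,14),[5,13),[4,12); WM=9; [0,8) fires=1 [1,9) fires=1
i=3 t=9 v=5: → [9,17),[8,16),[7,15),[6,14),[5,13),[4,12),[3,11),[2,10); WM=9
i=4 t=15 v=1: → [15,23),[14,22),[13,21),[12,20),[11,19),[10,18),[9,17),[8,16); WM=13; [2,10) fires=2 [3,11) fires=2 [4,12) fires=3 [5,13) fires=3
i=5 t=3 v=4: DROP (t<13-1); WM=13
i=6 t=3 v=6: DROP (t<13-1); WM=13
i=7 t=9 v=5: DROP (t<13-1); WM=13
i=8 t=6 v=5: DROP (t<13-1); WM=13
i=9 t=14 v=8: → [14,22),[13,21),[12,20),[11,19),[10,18),[9,17),[8,16),[7,15); WM=13
i=10 t=15 v=7: → [15,23),[14,22),[13,21),[12,20),[11,19),[10,18),[9,17),[8,16); WM=13
i=11 t=17 v=3: → [17,25),[16,24),[15,23),[14,22),[13,21),[12,20),[11,19),[10,18); WM=15; [6,14) fires=3 [7,15) fires=3
i=12 t=22 v=1: → [22,30),[21,29),[20,28),[19,27),[18,26),[17,25),[16,24),[15,23); WM=20; [8,16) fires=4 [9,17) fires=4 [10,18) fires=4 [11,19) fires=4 [12,20) fires=4
i=13 t=37 v=3: → [37,45),[36,44),[35,43),[34,42),[33,41),[32,40),[31,39),[30,38); WM=35; [13,21) fires=4 [14,22) fires=4 [15,23) fires=3 [16,24) fires=2 [17,25) fires=2 [18,26) fires=1 [19,27) fires=1 [20,28) fires=1 [21,29) fires=1 [22,30) fires=1
i=14 t=37 v=9: → [37,45),[36,44),[35,43),[34,42),[33,41),[32,40),[31,39),[30,38); WM=35
i=15 t=38 v=6: → [38,46),[37,45),[36,44),[35,43),[34,42),[33,41),[32,40),[31,39); WM=36
i=16 t=25 v=6: DROP (t<36-1); WM=36
i=17 t=40 v=6: → [40,48),[39,47),[38,46),[37,45),[36,44),[35,43),[34,42),[33,41); WM=38; [30,38) fires=2
i=18 t=27 v=8: DROP (t<38-1); WM=38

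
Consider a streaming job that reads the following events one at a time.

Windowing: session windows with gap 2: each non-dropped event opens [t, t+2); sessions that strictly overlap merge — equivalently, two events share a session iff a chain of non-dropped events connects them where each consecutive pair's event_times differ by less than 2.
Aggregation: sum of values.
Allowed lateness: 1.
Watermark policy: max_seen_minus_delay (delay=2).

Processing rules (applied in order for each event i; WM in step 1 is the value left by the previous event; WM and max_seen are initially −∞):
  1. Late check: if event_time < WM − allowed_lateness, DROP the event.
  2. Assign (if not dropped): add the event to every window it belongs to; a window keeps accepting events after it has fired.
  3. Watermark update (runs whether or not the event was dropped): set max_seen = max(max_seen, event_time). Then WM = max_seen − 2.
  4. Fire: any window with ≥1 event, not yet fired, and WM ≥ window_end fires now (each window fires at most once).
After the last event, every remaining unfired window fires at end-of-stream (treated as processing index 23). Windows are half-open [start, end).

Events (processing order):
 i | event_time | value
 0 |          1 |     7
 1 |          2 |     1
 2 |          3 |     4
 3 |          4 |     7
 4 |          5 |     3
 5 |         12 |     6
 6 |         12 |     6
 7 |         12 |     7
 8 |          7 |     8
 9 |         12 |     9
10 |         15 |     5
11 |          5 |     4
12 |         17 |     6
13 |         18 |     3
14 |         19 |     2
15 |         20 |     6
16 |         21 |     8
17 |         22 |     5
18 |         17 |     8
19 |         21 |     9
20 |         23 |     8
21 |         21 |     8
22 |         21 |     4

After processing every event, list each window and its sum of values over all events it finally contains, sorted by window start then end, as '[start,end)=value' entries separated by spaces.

[1,7)=22 [12,14)=28 [15,17)=5 [17,25)=59

i=0 t=1 v=7: → [1,3); WM=-1
i=1 t=2 v=1: → [1,4); WM=0
i=2 t=3 v=4: → [1,5); WM=1
i=3 t=4 v=7: → [1,6); WM=2
i=4 t=5 v=3: → [1,7); WM=3
i=5 t=12 v=6: → [12,14); WM=10
i=6 t=12 v=6: → [12,14); WM=10
i=7 t=12 v=7: → [12,14); WM=10
i=8 t=7 v=8: DROP (t<10-1); WM=10
i=9 t=12 v=9: → [12,14); WM=10
i=10 t=15 v=5: → [15,17); WM=13
i=11 t=5 v=4: DROP (t<13-1); WM=13
i=12 t=17 v=6: → [17,19); WM=15
i=13 t=18 v=3: → [17,20); WM=16
i=14 t=19 v=2: → [17,21); WM=17
i=15 t=20 v=6: → [17,22); WM=18
i=16 t=21 v=8: → [17,23); WM=19
i=17 t=22 v=5: → [17,24); WM=20
i=18 t=17 v=8: DROP (t<20-1); WM=20
i=19 t=21 v=9: → [17,24); WM=20
i=20 t=23 v=8: → [17,25); WM=21
i=21 t=21 v=8: → [17,25); WM=21
i=22 t=21 v=4: → [17,25); WM=21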